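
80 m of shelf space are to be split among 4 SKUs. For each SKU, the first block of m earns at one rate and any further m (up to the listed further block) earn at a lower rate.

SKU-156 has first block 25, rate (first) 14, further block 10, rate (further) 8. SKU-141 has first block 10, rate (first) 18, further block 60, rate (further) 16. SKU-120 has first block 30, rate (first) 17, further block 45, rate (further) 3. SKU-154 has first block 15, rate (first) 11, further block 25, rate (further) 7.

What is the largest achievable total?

1330

Order all 8 blocks by rate: SKU-141/T1 18 > SKU-120/T1 17 > SKU-141/T2 16 > SKU-156/T1 14 > SKU-154/T1 11 > SKU-156/T2 8 > SKU-154/T2 7 > SKU-120/T2 3.
SKU-141 T1 at 18: fill all 10 ; 70 left.
SKU-120 T1 at 17: fill all 30 ; 40 left.
40 remain; put them into SKU-141 T2 at 16.
Total = 18×10 + 17×30 + 16×40 = 1330.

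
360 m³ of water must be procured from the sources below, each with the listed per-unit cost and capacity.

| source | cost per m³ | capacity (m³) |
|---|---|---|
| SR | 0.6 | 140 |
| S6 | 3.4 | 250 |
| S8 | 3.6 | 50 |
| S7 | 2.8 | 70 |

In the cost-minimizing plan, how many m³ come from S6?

Use sources in increasing cost order.
SR (0.6): use full 140 → 220 m³ to go.
S7 at 2.8: take all 70 m³ → 150 still needed.
S6 at 3.4: take 150 of its 250 → requirement met.
S8: unused.

150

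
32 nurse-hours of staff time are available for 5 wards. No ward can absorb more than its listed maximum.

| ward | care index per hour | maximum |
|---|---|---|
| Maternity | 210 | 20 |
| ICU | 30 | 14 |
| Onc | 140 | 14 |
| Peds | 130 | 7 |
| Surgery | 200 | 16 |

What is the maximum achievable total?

6600

Highest care index per hour first: Maternity 210 > Surgery 200 > Onc 140 > Peds 130 > ICU 30.
Maternity: +20 to 20 (cap) → 12 left.
Surgery: +12 (room for 16) → 12. Pool exhausted.
Total = 210×20 + 200×12 = 6600.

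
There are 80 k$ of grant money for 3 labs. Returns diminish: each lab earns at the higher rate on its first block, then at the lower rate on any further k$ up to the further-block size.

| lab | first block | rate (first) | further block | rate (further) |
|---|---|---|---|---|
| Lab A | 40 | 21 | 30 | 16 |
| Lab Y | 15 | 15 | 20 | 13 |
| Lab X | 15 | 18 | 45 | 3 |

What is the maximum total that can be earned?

1510

Treat each block as its own option and order by rate: Lab A/tier1 21 > Lab X/tier1 18 > Lab A/tier2 16 > Lab Y/tier1 15 > Lab Y/tier2 13 > Lab X/tier2 3.
Lab A/tier1 (21): +40 — 40 left.
Lab X tier1 at 18: fill all 15 — 25 left.
Lab A/tier2: +25 of 30 at 16; pool empty.
Total = 21×40 + 18×15 + 16×25 = 1510.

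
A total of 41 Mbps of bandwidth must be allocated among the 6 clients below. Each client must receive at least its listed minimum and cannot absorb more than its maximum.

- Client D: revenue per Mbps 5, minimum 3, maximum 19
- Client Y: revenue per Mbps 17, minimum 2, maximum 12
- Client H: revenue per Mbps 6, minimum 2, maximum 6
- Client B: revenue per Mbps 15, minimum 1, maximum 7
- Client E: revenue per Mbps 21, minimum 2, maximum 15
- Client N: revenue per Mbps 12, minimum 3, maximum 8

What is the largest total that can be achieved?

672

Meeting every minimum uses 3+2+2+1+2+3 = 13 Mbps, leaving 28.
Order the clients by revenue per Mbps: Client E 21 > Client Y 17 > Client B 15 > Client N 12 > Client H 6 > Client D 5.
Client E takes 13 more to reach its cap of 15 → 15 left.
Client Y: +10 to 12 (cap) → 5 left.
Client B: +5 (room for 6) → 6. Pool exhausted.
Total = 5×3 + 17×12 + 6×2 + 15×6 + 21×15 + 12×3 = 672.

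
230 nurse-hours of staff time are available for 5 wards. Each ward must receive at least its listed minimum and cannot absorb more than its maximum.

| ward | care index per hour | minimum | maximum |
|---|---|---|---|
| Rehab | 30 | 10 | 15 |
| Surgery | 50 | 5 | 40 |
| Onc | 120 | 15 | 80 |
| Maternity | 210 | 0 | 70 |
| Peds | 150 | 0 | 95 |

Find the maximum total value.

35500

Meeting every minimum uses 10+5+15+0+0 = 30 nurse-hours, leaving 200.
Order the wards by care index per hour: Maternity 210 > Peds 150 > Onc 120 > Surgery 50 > Rehab 30.
Maternity takes 70 more to reach its cap of 70 ; 130 left.
Peds: +95 to 95 (cap) ; 35 left.
Only 35 left; Onc takes them to reach 50.
Total = 30×10 + 50×5 + 120×50 + 210×70 + 150×95 = 35500.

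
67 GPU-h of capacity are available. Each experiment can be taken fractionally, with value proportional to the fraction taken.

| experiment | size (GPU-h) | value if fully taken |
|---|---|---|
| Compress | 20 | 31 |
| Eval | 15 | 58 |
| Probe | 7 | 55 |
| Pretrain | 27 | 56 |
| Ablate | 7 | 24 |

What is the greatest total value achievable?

210.05

Best value per unit of size first: Probe 55/7≈7.86, Eval 58/15≈3.87, Ablate 24/7≈3.43, Pretrain 56/27≈2.07, Compress 31/20≈1.55.
All 7 GPU-h of Probe fit (value 55) ; 60 remain.
All 15 GPU-h of Eval fit (value 58) ; 45 remain.
All 7 GPU-h of Ablate fit (value 24) ; 38 remain.
Pretrain: take in full, 27 GPU-h for value 56 ; 11 left.
Only 11 GPU-h remain; take 11/20 of Compress for value 31×11/20 = 17.05.
Total value = 210.05.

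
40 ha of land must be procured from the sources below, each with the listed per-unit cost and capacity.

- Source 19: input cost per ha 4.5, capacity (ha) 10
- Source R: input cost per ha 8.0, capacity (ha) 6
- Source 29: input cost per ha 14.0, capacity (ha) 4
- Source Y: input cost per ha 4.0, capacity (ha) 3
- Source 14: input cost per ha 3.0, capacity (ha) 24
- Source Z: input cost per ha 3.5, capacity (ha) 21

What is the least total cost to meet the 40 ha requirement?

Use sources in increasing cost order.
Source 14 (3.0): use full 24 → 16 ha to go.
Take 16 from Source Z at 3.5 to finish.
Source Y, Source 19, Source R, Source 29: unused.
Cost = 24×3.0 + 16×3.5 = 128.

128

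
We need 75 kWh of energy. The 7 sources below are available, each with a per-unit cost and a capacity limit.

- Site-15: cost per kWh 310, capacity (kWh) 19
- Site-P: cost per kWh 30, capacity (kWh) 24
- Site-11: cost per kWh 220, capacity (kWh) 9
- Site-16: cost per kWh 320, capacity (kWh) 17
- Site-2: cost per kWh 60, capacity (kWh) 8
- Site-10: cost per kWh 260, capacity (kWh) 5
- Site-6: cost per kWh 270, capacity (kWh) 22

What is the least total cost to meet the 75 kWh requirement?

Cheapest first:
Take 24 from Site-P at 30 → need 51 more.
Site-2 at 60: take all 8 kWh → 43 still needed.
Take 9 from Site-11 at 220 → need 34 more.
Take 5 from Site-10 at 260 → need 29 more.
Take 22 from Site-6 at 270 → need 7 more.
Site-15 (310): take the remaining 7 → done.
Site-16: unused.
Cost = 24×30 + 8×60 + 9×220 + 5×260 + 22×270 + 7×310 = 12590.

12590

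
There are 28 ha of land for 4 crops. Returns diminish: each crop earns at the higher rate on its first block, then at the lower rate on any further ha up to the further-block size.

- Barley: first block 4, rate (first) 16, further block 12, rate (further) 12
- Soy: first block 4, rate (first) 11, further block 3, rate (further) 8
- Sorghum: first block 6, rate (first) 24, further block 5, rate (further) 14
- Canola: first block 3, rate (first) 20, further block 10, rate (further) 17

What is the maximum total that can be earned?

508

Order all 8 blocks by rate: Sorghum/T1 24 > Canola/T1 20 > Canola/T2 17 > Barley/T1 16 > Sorghum/T2 14 > Barley/T2 12 > Soy/T1 11 > Soy/T2 8.
Sorghum/T1 (24): +6 — 22 left.
Canola/T1 (20): +3 — 19 left.
Fill Canola T2 block (10 at 17) — 9 left.
Fill Barley T1 block (4 at 16) — 5 left.
Sorghum/T2 (14): +5 — 0 left.
Total = 24×6 + 20×3 + 17×10 + 16×4 + 14×5 = 508.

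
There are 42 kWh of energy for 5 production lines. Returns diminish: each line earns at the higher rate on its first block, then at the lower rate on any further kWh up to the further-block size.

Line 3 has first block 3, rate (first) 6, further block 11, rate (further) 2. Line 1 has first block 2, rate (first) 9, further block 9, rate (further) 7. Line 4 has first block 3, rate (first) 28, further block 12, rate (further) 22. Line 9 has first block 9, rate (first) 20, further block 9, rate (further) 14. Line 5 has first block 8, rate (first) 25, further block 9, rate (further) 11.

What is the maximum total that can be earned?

865

Order all 10 blocks by rate: Line 4/tier1 28 > Line 5/tier1 25 > Line 4/tier2 22 > Line 9/tier1 20 > Line 9/tier2 14 > Line 5/tier2 11 > Line 1/tier1 9 > Line 1/tier2 7 > Line 3/tier1 6 > Line 3/tier2 2.
Fill Line 4 tier1 block (3 at 28) → 39 left.
Line 5 tier1 at 25: fill all 8 → 31 left.
Fill Line 4 tier2 block (12 at 22) → 19 left.
Line 9 tier1 at 20: fill all 9 → 10 left.
Line 9/tier2 (14): +9 → 1 left.
Line 5/tier2: +1 of 9 at 11; pool empty.
Total = 28×3 + 25×8 + 22×12 + 20×9 + 14×9 + 11×1 = 865.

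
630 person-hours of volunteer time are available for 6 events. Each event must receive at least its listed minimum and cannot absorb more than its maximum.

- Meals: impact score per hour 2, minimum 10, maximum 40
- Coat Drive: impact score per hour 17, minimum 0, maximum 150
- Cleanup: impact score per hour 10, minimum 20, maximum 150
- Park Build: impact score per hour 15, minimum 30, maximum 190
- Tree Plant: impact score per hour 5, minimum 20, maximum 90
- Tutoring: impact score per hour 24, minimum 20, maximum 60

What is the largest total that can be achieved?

8710

Meeting every minimum uses 10+0+20+30+20+20 = 100 person-hours, leaving 530.
Highest impact score per hour first: Tutoring 24 > Coat Drive 17 > Park Build 15 > Cleanup 10 > Tree Plant 5 > Meals 2.
Give Tutoring 40 more to hit its cap of 60 ; 490 left.
Give Coat Drive 150 more to hit its cap of 150 ; 340 left.
Park Build takes 160 more to reach its cap of 190 ; 180 left.
Give Cleanup 130 more to hit its cap of 150 ; 50 left.
Tree Plant has room for 70 more but only 50 remain, so it gets 70.
Total = 2×10 + 17×150 + 10×150 + 15×190 + 5×70 + 24×60 = 8710.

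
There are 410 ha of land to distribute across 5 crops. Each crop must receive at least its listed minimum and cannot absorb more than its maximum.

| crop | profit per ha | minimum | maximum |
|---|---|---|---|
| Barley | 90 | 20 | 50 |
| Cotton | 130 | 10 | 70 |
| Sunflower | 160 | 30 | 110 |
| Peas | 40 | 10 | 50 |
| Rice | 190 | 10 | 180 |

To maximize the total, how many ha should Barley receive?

40

Meeting every minimum uses 20+10+30+10+10 = 80 ha, leaving 330.
Highest profit per ha first: Rice 190 > Sunflower 160 > Cotton 130 > Barley 90 > Peas 40.
Give Rice 170 more to hit its cap of 180 — 160 left.
Sunflower: +80 to 110 (cap) — 80 left.
Cotton: +60 to 70 (cap) — 20 left.
Barley: +20 (room for 30) → 40. Pool exhausted.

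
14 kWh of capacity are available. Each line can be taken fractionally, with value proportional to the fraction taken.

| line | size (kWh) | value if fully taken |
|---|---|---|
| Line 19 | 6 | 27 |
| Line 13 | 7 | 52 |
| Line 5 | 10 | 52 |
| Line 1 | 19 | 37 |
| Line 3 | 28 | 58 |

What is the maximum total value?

88.4

Best value per unit of size first: Line 13 52/7≈7.43, Line 5 52/10≈5.2, Line 19 27/6≈4.5, Line 3 58/28≈2.07, Line 1 37/19≈1.95.
Take all of Line 13 (7 kWh, value 52) → 7 kWh left.
Only 7 kWh remain; take 7/10 of Line 5 for value 52×7/10 = 36.4.
Total value = 88.4.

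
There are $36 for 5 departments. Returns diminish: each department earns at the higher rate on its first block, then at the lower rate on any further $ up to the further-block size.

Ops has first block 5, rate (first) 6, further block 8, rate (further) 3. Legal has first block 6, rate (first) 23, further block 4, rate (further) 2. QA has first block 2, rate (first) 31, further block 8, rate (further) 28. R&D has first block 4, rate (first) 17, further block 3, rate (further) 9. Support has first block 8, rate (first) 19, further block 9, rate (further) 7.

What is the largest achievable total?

706

Treat each block as its own option and order by rate: QA/tier1 31 > QA/tier2 28 > Legal/tier1 23 > Support/tier1 19 > R&D/tier1 17 > R&D/tier2 9 > Support/tier2 7 > Ops/tier1 6 > Ops/tier2 3 > Legal/tier2 2.
Fill QA tier1 block (2 at 31) ; 34 left.
QA tier2 at 28: fill all 8 ; 26 left.
Legal tier1 at 23: fill all 6 ; 20 left.
Fill Support tier1 block (8 at 19) ; 12 left.
R&D/tier1 (17): +4 ; 8 left.
Fill R&D tier2 block (3 at 9) ; 5 left.
Support tier2 at 7: only 5 left, fill 5.
Total = 31×2 + 28×8 + 23×6 + 19×8 + 17×4 + 9×3 + 7×5 = 706.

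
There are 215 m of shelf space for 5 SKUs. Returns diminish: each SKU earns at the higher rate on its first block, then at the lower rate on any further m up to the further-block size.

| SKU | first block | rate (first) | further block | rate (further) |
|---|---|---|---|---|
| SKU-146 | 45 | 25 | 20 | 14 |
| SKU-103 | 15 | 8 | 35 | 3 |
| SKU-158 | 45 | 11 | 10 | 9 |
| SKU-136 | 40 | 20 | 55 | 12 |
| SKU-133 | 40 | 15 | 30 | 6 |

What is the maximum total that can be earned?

3630

Treat each block as its own option and order by rate: SKU-146/first 25 > SKU-136/first 20 > SKU-133/first 15 > SKU-146/second 14 > SKU-136/second 12 > SKU-158/first 11 > SKU-158/second 9 > SKU-103/first 8 > SKU-133/second 6 > SKU-103/second 3.
SKU-146 first at 25: fill all 45 — 170 left.
SKU-136 first at 20: fill all 40 — 130 left.
Fill SKU-133 first block (40 at 15) — 90 left.
SKU-146/second (14): +20 — 70 left.
SKU-136 second at 12: fill all 55 — 15 left.
15 remain; put them into SKU-158 first at 11.
Total = 25×45 + 20×40 + 15×40 + 14×20 + 12×55 + 11×15 = 3630.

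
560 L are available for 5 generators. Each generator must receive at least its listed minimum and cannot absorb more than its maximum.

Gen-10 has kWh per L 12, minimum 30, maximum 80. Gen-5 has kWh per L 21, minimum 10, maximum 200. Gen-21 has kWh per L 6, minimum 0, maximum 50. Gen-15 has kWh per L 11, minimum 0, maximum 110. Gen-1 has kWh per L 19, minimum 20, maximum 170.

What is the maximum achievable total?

9600

Meeting every minimum uses 30+10+0+0+20 = 60 L, leaving 500.
Highest kWh per L first: Gen-5 21 > Gen-1 19 > Gen-10 12 > Gen-15 11 > Gen-21 6.
Give Gen-5 190 more to hit its cap of 200 → 310 left.
Give Gen-1 150 more to hit its cap of 170 → 160 left.
Gen-10: +50 to 80 (cap) → 110 left.
Gen-15 takes 110 more to reach its cap of 110 → 0 left.
Total = 12×80 + 21×200 + 11×110 + 19×170 = 9600.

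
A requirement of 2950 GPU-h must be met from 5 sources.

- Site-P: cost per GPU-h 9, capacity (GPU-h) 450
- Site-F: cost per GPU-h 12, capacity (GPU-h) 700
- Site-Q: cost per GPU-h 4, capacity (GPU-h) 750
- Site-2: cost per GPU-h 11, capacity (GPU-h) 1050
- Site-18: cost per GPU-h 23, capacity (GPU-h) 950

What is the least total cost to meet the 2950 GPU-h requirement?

27000

Fill from the cheapest source first.
Site-Q (4): use full 750 — 2200 GPU-h to go.
Take 450 from Site-P at 9 — need 1750 more.
Site-2 (11): use full 1050 — 700 GPU-h to go.
Site-F at 12: take all 700 GPU-h — 0 still needed.
Site-18: unused.
Cost = 750×4 + 450×9 + 1050×11 + 700×12 = 27000.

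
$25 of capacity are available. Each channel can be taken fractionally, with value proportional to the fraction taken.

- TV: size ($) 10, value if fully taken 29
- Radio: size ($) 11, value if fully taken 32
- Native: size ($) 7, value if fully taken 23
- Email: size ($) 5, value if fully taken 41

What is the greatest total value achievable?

Rank by value-to-size ratio: Email 41/5≈8.2, Native 23/7≈3.29, Radio 32/11≈2.91, TV 29/10≈2.9.
All 5 $ of Email fit (value 41) — 20 remain.
Native: take in full, 7 $ for value 23 — 13 left.
Take all of Radio (11 $, value 32) — 2 $ left.
2 $ left: a 2/10 share of TV gives 29×2/10 = 5.8.
Total value = 101.8.

101.8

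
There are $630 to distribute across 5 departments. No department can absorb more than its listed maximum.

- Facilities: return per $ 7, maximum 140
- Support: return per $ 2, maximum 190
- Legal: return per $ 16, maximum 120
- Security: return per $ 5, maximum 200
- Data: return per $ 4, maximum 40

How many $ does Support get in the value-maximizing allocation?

Order the departments by return per $: Legal 16 > Facilities 7 > Security 5 > Data 4 > Support 2.
Legal takes 120 to reach its cap of 120 → 510 left.
Give Facilities 140 to hit its cap of 140 → 370 left.
Give Security 200 to hit its cap of 200 → 170 left.
Give Data 40 to hit its cap of 40 → 130 left.
Support: +130 (room for 190) → 130. Pool exhausted.

130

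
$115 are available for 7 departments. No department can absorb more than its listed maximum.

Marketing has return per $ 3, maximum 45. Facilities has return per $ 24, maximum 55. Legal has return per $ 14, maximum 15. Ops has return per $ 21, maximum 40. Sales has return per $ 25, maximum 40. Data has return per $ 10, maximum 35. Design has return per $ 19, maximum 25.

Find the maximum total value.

2740

Rank by return per $: Sales 25 > Facilities 24 > Ops 21 > Design 19 > Legal 14 > Data 10 > Marketing 3.
Give Sales 40 to hit its cap of 40 ; 75 left.
Facilities takes 55 to reach its cap of 55 ; 20 left.
Only 20 left; Ops takes them to reach 20.
Total = 24×55 + 21×20 + 25×40 = 2740.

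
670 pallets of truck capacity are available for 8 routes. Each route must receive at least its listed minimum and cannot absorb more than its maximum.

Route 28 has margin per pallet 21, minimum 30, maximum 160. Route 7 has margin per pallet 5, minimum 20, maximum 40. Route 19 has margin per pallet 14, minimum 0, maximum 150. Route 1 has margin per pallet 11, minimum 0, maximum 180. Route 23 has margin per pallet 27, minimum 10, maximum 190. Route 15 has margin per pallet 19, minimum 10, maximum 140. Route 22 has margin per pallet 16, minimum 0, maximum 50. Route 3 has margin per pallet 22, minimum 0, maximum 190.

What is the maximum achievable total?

14860

Meeting every minimum uses 30+20+0+0+10+10+0+0 = 70 pallets, leaving 600.
Rank by margin per pallet: Route 23 27 > Route 3 22 > Route 28 21 > Route 15 19 > Route 22 16 > Route 19 14 > Route 1 11 > Route 7 5.
Route 23: +180 to 190 (cap) — 420 left.
Route 3 takes 190 more to reach its cap of 190 — 230 left.
Route 28 takes 130 more to reach its cap of 160 — 100 left.
Route 15: +100 (room for 130) → 110. Pool exhausted.
Total = 21×160 + 5×20 + 27×190 + 19×110 + 22×190 = 14860.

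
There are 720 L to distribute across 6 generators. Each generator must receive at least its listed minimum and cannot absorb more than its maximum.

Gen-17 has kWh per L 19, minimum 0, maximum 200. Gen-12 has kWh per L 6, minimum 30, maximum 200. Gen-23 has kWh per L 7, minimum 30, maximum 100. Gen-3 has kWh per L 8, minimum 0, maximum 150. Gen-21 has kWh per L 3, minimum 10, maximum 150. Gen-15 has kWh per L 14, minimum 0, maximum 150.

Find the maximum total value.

Meeting every minimum uses 0+30+30+0+10+0 = 70 L, leaving 650.
Order the generators by kWh per L: Gen-17 19 > Gen-15 14 > Gen-3 8 > Gen-23 7 > Gen-12 6 > Gen-21 3.
Gen-17 takes 200 more to reach its cap of 200 — 450 left.
Give Gen-15 150 more to hit its cap of 150 — 300 left.
Give Gen-3 150 more to hit its cap of 150 — 150 left.
Gen-23 takes 70 more to reach its cap of 100 — 80 left.
Gen-12 has room for 170 more but only 80 remain, so it gets 110.
Total = 19×200 + 6×110 + 7×100 + 8×150 + 3×10 + 14×150 = 8490.

8490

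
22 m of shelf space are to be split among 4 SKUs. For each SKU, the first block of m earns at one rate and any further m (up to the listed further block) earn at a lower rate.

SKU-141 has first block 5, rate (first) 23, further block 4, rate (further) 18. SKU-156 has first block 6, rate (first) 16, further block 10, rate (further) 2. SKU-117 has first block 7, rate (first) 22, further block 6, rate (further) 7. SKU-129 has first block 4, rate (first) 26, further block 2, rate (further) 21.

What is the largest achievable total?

487

Rank every tier by rate: SKU-129/tier1 26 > SKU-141/tier1 23 > SKU-117/tier1 22 > SKU-129/tier2 21 > SKU-141/tier2 18 > SKU-156/tier1 16 > SKU-117/tier2 7 > SKU-156/tier2 2.
Fill SKU-129 tier1 block (4 at 26) — 18 left.
Fill SKU-141 tier1 block (5 at 23) — 13 left.
SKU-117 tier1 at 22: fill all 7 — 6 left.
SKU-129 tier2 at 21: fill all 2 — 4 left.
SKU-141/tier2 (18): +4 — 0 left.
Total = 26×4 + 23×5 + 22×7 + 21×2 + 18×4 = 487.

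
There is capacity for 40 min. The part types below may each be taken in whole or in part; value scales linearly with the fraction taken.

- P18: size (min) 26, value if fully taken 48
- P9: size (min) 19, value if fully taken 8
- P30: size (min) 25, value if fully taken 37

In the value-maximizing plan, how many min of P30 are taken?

14

Best value per unit of size first: P18 48/26≈1.85, P30 37/25≈1.48, P9 8/19≈0.421.
P18: take in full, 26 min for value 48 — 14 left.
Only 14 min remain; take 14/25 of P30 for value 37×14/25 = 20.72.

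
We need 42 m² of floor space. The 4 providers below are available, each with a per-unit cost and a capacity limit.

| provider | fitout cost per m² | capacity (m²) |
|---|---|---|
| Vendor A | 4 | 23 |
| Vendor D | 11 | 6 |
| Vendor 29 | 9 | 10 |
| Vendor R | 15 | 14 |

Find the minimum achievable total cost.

293

Cheapest first:
Vendor A at 4: take all 23 m² → 19 still needed.
Vendor 29 (9): use full 10 → 9 m² to go.
Vendor D (11): use full 6 → 3 m² to go.
Vendor R at 15: take 3 of its 14 → requirement met.
Cost = 23×4 + 10×9 + 6×11 + 3×15 = 293.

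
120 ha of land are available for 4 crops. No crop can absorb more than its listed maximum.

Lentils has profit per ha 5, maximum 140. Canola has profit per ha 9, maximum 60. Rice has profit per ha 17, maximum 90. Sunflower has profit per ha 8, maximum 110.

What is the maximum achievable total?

Highest profit per ha first: Rice 17 > Canola 9 > Sunflower 8 > Lentils 5.
Rice: +90 to 90 (cap) — 30 left.
Only 30 left; Canola takes them to reach 30.
Total = 9×30 + 17×90 = 1800.

1800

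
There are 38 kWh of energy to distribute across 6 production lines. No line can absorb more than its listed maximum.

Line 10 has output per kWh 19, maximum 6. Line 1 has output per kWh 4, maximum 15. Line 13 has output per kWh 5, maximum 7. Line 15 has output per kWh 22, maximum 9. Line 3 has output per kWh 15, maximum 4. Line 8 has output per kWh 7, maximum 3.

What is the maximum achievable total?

Highest output per kWh first: Line 15 22 > Line 10 19 > Line 3 15 > Line 8 7 > Line 13 5 > Line 1 4.
Line 15: +9 to 9 (cap) → 29 left.
Line 10 takes 6 to reach its cap of 6 → 23 left.
Line 3 takes 4 to reach its cap of 4 → 19 left.
Line 8: +3 to 3 (cap) → 16 left.
Line 13: +7 to 7 (cap) → 9 left.
Only 9 left; Line 1 takes them to reach 9.
Total = 19×6 + 4×9 + 5×7 + 22×9 + 15×4 + 7×3 = 464.

464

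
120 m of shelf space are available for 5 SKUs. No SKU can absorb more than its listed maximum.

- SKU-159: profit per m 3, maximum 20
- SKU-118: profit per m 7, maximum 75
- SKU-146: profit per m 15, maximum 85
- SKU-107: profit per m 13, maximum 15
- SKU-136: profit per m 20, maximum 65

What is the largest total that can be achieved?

Rank by profit per m: SKU-136 20 > SKU-146 15 > SKU-107 13 > SKU-118 7 > SKU-159 3.
Give SKU-136 65 to hit its cap of 65 → 55 left.
SKU-146 has room for 85 but only 55 remain, so it gets 55.
Total = 15×55 + 20×65 = 2125.

2125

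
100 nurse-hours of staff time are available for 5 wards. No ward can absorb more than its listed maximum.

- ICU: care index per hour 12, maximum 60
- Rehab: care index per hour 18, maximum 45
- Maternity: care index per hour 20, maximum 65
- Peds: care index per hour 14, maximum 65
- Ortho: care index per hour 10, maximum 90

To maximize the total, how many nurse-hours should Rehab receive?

Rank by care index per hour: Maternity 20 > Rehab 18 > Peds 14 > ICU 12 > Ortho 10.
Maternity takes 65 to reach its cap of 65 — 35 left.
Rehab has room for 45 but only 35 remain, so it gets 35.

35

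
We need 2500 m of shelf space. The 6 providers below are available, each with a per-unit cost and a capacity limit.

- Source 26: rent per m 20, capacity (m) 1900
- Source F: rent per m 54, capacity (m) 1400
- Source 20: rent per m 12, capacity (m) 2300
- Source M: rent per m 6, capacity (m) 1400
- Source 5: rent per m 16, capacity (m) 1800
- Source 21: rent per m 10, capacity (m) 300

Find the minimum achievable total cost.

21000

Cheapest first:
Source M at 6: take all 1400 m — 1100 still needed.
Source 21 at 10: take all 300 m — 800 still needed.
Take 800 from Source 20 at 12 to finish.
Source 5, Source 26, Source F: unused.
Cost = 1400×6 + 300×10 + 800×12 = 21000.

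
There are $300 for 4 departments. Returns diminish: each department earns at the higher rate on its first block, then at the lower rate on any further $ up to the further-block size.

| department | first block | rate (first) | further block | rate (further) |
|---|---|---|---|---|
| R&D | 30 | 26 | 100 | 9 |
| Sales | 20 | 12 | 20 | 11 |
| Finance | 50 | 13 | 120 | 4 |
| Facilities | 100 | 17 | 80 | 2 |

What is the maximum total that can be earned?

Order all 8 blocks by rate: R&D/T1 26 > Facilities/T1 17 > Finance/T1 13 > Sales/T1 12 > Sales/T2 11 > R&D/T2 9 > Finance/T2 4 > Facilities/T2 2.
R&D/T1 (26): +30 ; 270 left.
Fill Facilities T1 block (100 at 17) ; 170 left.
Finance/T1 (13): +50 ; 120 left.
Sales T1 at 12: fill all 20 ; 100 left.
Sales/T2 (11): +20 ; 80 left.
80 remain; put them into R&D T2 at 9.
Total = 26×30 + 17×100 + 13×50 + 12×20 + 11×20 + 9×80 = 4310.

4310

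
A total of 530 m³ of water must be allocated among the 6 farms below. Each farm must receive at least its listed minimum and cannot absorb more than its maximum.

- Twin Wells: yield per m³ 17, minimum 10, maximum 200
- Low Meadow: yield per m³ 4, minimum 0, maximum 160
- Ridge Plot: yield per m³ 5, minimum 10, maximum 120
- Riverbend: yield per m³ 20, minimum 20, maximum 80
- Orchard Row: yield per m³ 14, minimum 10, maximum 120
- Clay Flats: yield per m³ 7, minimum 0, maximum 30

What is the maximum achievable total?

7390

Meeting every minimum uses 10+0+10+20+10+0 = 50 m³, leaving 480.
Highest yield per m³ first: Riverbend 20 > Twin Wells 17 > Orchard Row 14 > Clay Flats 7 > Ridge Plot 5 > Low Meadow 4.
Riverbend takes 60 more to reach its cap of 80 — 420 left.
Twin Wells takes 190 more to reach its cap of 200 — 230 left.
Orchard Row: +110 to 120 (cap) — 120 left.
Clay Flats: +30 to 30 (cap) — 90 left.
Ridge Plot: +90 (room for 110) → 100. Pool exhausted.
Total = 17×200 + 5×100 + 20×80 + 14×120 + 7×30 = 7390.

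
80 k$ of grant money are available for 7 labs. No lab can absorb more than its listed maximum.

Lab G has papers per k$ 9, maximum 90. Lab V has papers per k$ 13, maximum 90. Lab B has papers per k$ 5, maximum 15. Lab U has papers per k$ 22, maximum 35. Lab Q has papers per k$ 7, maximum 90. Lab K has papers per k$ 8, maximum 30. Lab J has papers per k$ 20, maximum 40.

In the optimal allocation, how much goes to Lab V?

Highest papers per k$ first: Lab U 22 > Lab J 20 > Lab V 13 > Lab G 9 > Lab K 8 > Lab Q 7 > Lab B 5.
Give Lab U 35 to hit its cap of 35 — 45 left.
Lab J takes 40 to reach its cap of 40 — 5 left.
Only 5 left; Lab V takes them to reach 5.

5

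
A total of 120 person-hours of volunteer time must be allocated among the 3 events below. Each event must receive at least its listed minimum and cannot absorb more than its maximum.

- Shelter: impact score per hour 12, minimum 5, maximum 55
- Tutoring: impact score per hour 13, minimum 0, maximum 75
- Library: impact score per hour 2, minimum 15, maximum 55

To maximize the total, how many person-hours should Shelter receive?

Meeting every minimum uses 5+0+15 = 20 person-hours, leaving 100.
Order the events by impact score per hour: Tutoring 13 > Shelter 12 > Library 2.
Tutoring takes 75 more to reach its cap of 75 — 25 left.
Only 25 left; Shelter takes them to reach 30.

30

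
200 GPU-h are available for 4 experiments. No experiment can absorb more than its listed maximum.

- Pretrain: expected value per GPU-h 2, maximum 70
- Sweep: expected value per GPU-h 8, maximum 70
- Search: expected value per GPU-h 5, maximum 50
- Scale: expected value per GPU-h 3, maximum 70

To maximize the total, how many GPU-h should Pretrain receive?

Rank by expected value per GPU-h: Sweep 8 > Search 5 > Scale 3 > Pretrain 2.
Sweep: +70 to 70 (cap) ; 130 left.
Search takes 50 to reach its cap of 50 ; 80 left.
Give Scale 70 to hit its cap of 70 ; 10 left.
Pretrain: +10 (room for 70) → 10. Pool exhausted.

10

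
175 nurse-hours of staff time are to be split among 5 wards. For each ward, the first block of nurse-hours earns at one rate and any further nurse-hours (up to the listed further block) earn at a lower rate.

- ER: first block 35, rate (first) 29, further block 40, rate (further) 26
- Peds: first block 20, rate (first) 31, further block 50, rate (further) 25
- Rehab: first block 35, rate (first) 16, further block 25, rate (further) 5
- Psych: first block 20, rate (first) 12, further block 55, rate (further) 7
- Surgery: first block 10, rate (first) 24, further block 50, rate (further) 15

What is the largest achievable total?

4485

Rank every tier by rate: Peds/T1 31 > ER/T1 29 > ER/T2 26 > Peds/T2 25 > Surgery/T1 24 > Rehab/T1 16 > Surgery/T2 15 > Psych/T1 12 > Psych/T2 7 > Rehab/T2 5.
Peds/T1 (31): +20 ; 155 left.
ER T1 at 29: fill all 35 ; 120 left.
ER T2 at 26: fill all 40 ; 80 left.
Fill Peds T2 block (50 at 25) ; 30 left.
Fill Surgery T1 block (10 at 24) ; 20 left.
20 remain; put them into Rehab T1 at 16.
Total = 31×20 + 29×35 + 26×40 + 25×50 + 24×10 + 16×20 = 4485.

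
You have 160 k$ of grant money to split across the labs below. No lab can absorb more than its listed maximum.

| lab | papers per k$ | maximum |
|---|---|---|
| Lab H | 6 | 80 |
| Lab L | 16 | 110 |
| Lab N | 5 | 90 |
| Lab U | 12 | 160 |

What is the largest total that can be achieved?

Order the labs by papers per k$: Lab L 16 > Lab U 12 > Lab H 6 > Lab N 5.
Lab L: +110 to 110 (cap) → 50 left.
Lab U has room for 160 but only 50 remain, so it gets 50.
Total = 16×110 + 12×50 = 2360.

2360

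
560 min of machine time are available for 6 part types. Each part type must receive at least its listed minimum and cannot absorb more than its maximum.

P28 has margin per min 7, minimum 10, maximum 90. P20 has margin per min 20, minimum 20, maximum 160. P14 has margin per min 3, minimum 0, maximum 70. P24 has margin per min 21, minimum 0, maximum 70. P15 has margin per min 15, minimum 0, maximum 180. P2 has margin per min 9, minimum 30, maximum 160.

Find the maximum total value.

Meeting every minimum uses 10+20+0+0+0+30 = 60 min, leaving 500.
Rank by margin per min: P24 21 > P20 20 > P15 15 > P2 9 > P28 7 > P14 3.
Give P24 70 more to hit its cap of 70 ; 430 left.
Give P20 140 more to hit its cap of 160 ; 290 left.
P15: +180 to 180 (cap) ; 110 left.
P2 has room for 130 more but only 110 remain, so it gets 140.
Total = 7×10 + 20×160 + 21×70 + 15×180 + 9×140 = 8700.

8700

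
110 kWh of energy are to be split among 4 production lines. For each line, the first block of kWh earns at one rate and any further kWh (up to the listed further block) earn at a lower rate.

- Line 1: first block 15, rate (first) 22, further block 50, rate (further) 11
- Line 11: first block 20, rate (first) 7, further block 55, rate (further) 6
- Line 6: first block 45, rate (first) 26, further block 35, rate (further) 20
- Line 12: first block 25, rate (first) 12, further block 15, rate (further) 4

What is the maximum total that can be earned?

2380

Rank every tier by rate: Line 6/tier1 26 > Line 1/tier1 22 > Line 6/tier2 20 > Line 12/tier1 12 > Line 1/tier2 11 > Line 11/tier1 7 > Line 11/tier2 6 > Line 12/tier2 4.
Line 6 tier1 at 26: fill all 45 ; 65 left.
Fill Line 1 tier1 block (15 at 22) ; 50 left.
Line 6 tier2 at 20: fill all 35 ; 15 left.
Line 12 tier1 at 12: only 15 left, fill 15.
Total = 26×45 + 22×15 + 20×35 + 12×15 = 2380.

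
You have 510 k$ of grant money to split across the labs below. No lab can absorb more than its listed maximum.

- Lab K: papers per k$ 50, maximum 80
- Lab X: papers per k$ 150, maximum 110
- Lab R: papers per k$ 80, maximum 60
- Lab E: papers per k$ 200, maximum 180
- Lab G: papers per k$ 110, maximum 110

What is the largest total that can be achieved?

Rank by papers per k$: Lab E 200 > Lab X 150 > Lab G 110 > Lab R 80 > Lab K 50.
Lab E: +180 to 180 (cap) → 330 left.
Give Lab X 110 to hit its cap of 110 → 220 left.
Lab G takes 110 to reach its cap of 110 → 110 left.
Give Lab R 60 to hit its cap of 60 → 50 left.
Only 50 left; Lab K takes them to reach 50.
Total = 50×50 + 150×110 + 80×60 + 200×180 + 110×110 = 71900.

71900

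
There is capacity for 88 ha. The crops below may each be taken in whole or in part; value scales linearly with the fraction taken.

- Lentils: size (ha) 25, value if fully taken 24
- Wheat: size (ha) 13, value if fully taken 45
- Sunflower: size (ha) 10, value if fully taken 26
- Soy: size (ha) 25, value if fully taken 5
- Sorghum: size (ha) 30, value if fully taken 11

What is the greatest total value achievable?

Sort by value density: Wheat 45/13≈3.46, Sunflower 26/10≈2.6, Lentils 24/25≈0.96, Sorghum 11/30≈0.367, Soy 5/25≈0.2.
All 13 ha of Wheat fit (value 45) — 75 remain.
Sunflower: take in full, 10 ha for value 26 — 65 left.
Take all of Lentils (25 ha, value 24) — 40 ha left.
Sorghum: take in full, 30 ha for value 11 — 10 left.
10 ha left: a 10/25 share of Soy gives 5×10/25 = 2.
Total value = 108.

108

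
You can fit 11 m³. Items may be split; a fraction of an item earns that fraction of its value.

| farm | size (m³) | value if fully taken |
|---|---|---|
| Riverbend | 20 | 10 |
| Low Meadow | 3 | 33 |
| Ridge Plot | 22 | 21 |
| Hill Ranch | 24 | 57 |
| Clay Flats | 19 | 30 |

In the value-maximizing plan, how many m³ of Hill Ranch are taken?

8

Best value per unit of size first: Low Meadow 33/3≈11, Hill Ranch 57/24≈2.38, Clay Flats 30/19≈1.58, Ridge Plot 21/22≈0.955, Riverbend 10/20≈0.5.
All 3 m³ of Low Meadow fit (value 33) ; 8 remain.
Fill the last 8 m³ with part of Hill Ranch: 8/24 of it earns 19.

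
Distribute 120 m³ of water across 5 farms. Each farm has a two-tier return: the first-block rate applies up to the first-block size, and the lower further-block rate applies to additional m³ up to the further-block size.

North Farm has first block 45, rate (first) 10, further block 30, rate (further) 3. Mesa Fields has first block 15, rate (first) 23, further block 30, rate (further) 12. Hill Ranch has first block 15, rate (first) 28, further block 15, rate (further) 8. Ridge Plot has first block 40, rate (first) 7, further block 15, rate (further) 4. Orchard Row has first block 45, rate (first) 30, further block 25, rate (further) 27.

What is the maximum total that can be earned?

3030

Order all 10 blocks by rate: Orchard Row/T1 30 > Hill Ranch/T1 28 > Orchard Row/T2 27 > Mesa Fields/T1 23 > Mesa Fields/T2 12 > North Farm/T1 10 > Hill Ranch/T2 8 > Ridge Plot/T1 7 > Ridge Plot/T2 4 > North Farm/T2 3.
Orchard Row/T1 (30): +45 → 75 left.
Hill Ranch T1 at 28: fill all 15 → 60 left.
Orchard Row/T2 (27): +25 → 35 left.
Fill Mesa Fields T1 block (15 at 23) → 20 left.
Mesa Fields/T2: +20 of 30 at 12; pool empty.
Total = 30×45 + 28×15 + 27×25 + 23×15 + 12×20 = 3030.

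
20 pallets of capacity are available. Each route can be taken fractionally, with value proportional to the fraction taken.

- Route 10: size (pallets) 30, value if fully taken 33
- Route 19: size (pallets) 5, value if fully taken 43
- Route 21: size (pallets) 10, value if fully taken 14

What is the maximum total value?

Rank by value-to-size ratio: Route 19 43/5≈8.6, Route 21 14/10≈1.4, Route 10 33/30≈1.1.
All 5 pallets of Route 19 fit (value 43) — 15 remain.
Route 21: take in full, 10 pallets for value 14 — 5 left.
5 pallets left: a 5/30 share of Route 10 gives 33×5/30 = 5.5.
Total value = 62.5.

62.5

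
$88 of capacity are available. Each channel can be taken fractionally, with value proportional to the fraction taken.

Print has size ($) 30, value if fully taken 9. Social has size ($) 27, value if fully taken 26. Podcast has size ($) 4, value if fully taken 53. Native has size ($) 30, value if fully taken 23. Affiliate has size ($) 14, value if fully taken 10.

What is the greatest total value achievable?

Sort by value density: Podcast 53/4≈13.2, Social 26/27≈0.963, Native 23/30≈0.767, Affiliate 10/14≈0.714, Print 9/30≈0.3.
All 4 $ of Podcast fit (value 53) → 84 remain.
All 27 $ of Social fit (value 26) → 57 remain.
Take all of Native (30 $, value 23) → 27 $ left.
Affiliate: take in full, 14 $ for value 10 → 13 left.
Fill the last 13 $ with part of Print: 13/30 of it earns 3.9.
Total value = 115.9.

115.9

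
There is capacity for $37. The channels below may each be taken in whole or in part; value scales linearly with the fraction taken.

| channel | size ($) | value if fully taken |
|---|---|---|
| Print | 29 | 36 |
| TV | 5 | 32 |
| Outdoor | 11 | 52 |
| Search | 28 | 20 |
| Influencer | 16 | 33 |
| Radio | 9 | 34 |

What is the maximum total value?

142.75

Best value per unit of size first: TV 32/5≈6.4, Outdoor 52/11≈4.73, Radio 34/9≈3.78, Influencer 33/16≈2.06, Print 36/29≈1.24, Search 20/28≈0.714.
TV: take in full, 5 $ for value 32 → 32 left.
Take all of Outdoor (11 $, value 52) → 21 $ left.
All 9 $ of Radio fit (value 34) → 12 remain.
12 $ left: a 12/16 share of Influencer gives 33×12/16 = 24.75.
Total value = 142.75.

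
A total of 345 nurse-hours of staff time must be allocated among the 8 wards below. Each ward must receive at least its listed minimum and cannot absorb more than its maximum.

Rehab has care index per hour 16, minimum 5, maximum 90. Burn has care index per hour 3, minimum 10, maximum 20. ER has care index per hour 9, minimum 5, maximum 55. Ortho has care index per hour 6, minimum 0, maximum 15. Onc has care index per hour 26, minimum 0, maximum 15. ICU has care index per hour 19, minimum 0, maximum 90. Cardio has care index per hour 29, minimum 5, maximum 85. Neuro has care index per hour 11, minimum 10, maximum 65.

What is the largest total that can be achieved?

Meeting every minimum uses 5+10+5+0+0+0+5+10 = 35 nurse-hours, leaving 310.
Highest care index per hour first: Cardio 29 > Onc 26 > ICU 19 > Rehab 16 > Neuro 11 > ER 9 > Ortho 6 > Burn 3.
Cardio: +80 to 85 (cap) ; 230 left.
Give Onc 15 more to hit its cap of 15 ; 215 left.
ICU: +90 to 90 (cap) ; 125 left.
Give Rehab 85 more to hit its cap of 90 ; 40 left.
Neuro has room for 55 more but only 40 remain, so it gets 50.
Total = 16×90 + 3×10 + 9×5 + 26×15 + 19×90 + 29×85 + 11×50 = 6630.

6630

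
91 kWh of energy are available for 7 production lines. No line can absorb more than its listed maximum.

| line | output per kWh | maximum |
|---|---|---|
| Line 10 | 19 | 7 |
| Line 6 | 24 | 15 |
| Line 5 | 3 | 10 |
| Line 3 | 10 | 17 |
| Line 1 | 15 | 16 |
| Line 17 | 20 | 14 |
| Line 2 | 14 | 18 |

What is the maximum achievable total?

Rank by output per kWh: Line 6 24 > Line 17 20 > Line 10 19 > Line 1 15 > Line 2 14 > Line 3 10 > Line 5 3.
Line 6 takes 15 to reach its cap of 15 → 76 left.
Give Line 17 14 to hit its cap of 14 → 62 left.
Give Line 10 7 to hit its cap of 7 → 55 left.
Line 1: +16 to 16 (cap) → 39 left.
Line 2: +18 to 18 (cap) → 21 left.
Give Line 3 17 to hit its cap of 17 → 4 left.
Line 5 has room for 10 but only 4 remain, so it gets 4.
Total = 19×7 + 24×15 + 3×4 + 10×17 + 15×16 + 20×14 + 14×18 = 1447.

1447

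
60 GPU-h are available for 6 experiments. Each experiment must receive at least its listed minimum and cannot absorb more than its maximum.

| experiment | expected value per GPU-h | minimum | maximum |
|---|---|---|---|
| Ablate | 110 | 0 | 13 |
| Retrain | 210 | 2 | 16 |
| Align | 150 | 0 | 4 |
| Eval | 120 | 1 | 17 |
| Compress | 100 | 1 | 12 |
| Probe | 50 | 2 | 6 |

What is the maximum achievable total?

Meeting every minimum uses 0+2+0+1+1+2 = 6 GPU-h, leaving 54.
Highest expected value per GPU-h first: Retrain 210 > Align 150 > Eval 120 > Ablate 110 > Compress 100 > Probe 50.
Retrain takes 14 more to reach its cap of 16 — 40 left.
Align takes 4 more to reach its cap of 4 — 36 left.
Give Eval 16 more to hit its cap of 17 — 20 left.
Give Ablate 13 more to hit its cap of 13 — 7 left.
Only 7 left; Compress takes them to reach 8.
Total = 110×13 + 210×16 + 150×4 + 120×17 + 100×8 + 50×2 = 8330.

8330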